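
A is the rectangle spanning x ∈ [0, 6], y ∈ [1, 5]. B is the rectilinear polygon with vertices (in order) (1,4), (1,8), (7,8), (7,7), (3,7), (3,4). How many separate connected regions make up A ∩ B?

1

A ∩ B is a single connected region.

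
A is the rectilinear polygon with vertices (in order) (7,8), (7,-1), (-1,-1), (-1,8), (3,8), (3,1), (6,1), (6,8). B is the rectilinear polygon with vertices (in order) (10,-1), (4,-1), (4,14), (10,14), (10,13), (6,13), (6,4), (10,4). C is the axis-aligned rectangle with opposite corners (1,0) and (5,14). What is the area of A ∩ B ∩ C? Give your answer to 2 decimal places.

1.00

The intersection is the polygon with vertices (4,1), (5,1), (5,0), (4,0).
By the shoelace formula its area is 1.00.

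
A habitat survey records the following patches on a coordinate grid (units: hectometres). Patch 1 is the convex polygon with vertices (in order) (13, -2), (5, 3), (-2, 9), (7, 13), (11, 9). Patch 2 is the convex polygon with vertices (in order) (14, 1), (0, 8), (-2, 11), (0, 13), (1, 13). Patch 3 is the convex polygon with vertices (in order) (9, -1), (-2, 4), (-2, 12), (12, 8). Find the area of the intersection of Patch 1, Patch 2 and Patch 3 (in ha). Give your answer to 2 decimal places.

33.27

The intersection is the polygon with vertices (10.686,4.059), (10.286,2.857), (0,8), (-0.971,9.457), (2.109,10.826), (3.914,10.31).
By the shoelace formula its area is 33.27.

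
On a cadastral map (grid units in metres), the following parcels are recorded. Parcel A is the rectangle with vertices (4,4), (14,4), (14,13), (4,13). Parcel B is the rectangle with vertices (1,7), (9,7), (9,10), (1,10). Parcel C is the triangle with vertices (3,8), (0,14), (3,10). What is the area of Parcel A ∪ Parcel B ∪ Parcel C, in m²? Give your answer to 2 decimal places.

By inclusion–exclusion:
Individual areas: |Parcel A| = 90, |Parcel B| = 24, |Parcel C| = 3.
|Parcel A∩Parcel B|: x∈[4,9], y∈[7,10] → 5·3 = 15.
|Parcel A∩Parcel C| = 0.
|Parcel B∩Parcel C| = 1.
|Parcel A∩Parcel B∩Parcel C| = 0.
|Parcel A ∪ Parcel B ∪ Parcel C| = 117 − 16 + 0 = 101.00.

101.00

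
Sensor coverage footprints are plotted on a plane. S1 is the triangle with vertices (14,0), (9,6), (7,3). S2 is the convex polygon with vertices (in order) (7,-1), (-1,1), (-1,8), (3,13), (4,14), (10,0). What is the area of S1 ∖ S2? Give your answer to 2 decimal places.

|S1| = 13.5, |S1∩S2| = 2.113.
|S1 ∖ S2| = |S1| − |S1∩S2| = 13.5 − 2.113 = 11.39.

11.39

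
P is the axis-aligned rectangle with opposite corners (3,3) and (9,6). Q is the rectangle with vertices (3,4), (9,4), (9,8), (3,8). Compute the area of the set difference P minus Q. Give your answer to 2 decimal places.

|P∩Q|: x∈[3,9], y∈[4,6] → 6·2 = 12.
|P| = 18.
|P ∖ Q| = |P| − |P∩Q| = 18 − 12 = 6.00.

6.00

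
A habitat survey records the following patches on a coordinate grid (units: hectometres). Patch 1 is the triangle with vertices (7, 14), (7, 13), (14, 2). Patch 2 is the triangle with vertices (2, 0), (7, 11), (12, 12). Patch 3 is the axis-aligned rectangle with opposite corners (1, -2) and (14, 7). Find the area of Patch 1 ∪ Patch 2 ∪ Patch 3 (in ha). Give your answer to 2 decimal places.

By inclusion–exclusion:
Individual areas: |Patch 1| = 3.5, |Patch 2| = 25, |Patch 3| = 117.
|Patch 1∩Patch 2| = 0.9185.
|Patch 1∩Patch 3| = 0.6629.
|Patch 2∩Patch 3| = 9.2803.
|Patch 1∩Patch 2∩Patch 3| = 0.
|Patch 1 ∪ Patch 2 ∪ Patch 3| = 145.5 − 10.8617 + 0 = 134.64.

134.64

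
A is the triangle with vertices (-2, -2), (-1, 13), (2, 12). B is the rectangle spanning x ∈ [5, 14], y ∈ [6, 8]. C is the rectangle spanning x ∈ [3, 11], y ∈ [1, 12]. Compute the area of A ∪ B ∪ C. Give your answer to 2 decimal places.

117.00

By inclusion–exclusion:
Individual areas: |A| = 23, |B| = 18, |C| = 88.
|A∩B| = 0.
|A∩C| = 0.
|B∩C|: x∈[5,11], y∈[6,8] → 6·2 = 12.
|A∩B∩C| = 0.
|A ∪ B ∪ C| = 129 − 12 + 0 = 117.00.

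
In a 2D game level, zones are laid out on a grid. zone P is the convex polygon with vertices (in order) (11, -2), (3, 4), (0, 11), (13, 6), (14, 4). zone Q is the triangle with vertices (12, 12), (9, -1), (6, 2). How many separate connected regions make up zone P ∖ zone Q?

zone P ∖ zone Q splits into 2 disjoint pieces (area 23.8751, area 38.9937).

2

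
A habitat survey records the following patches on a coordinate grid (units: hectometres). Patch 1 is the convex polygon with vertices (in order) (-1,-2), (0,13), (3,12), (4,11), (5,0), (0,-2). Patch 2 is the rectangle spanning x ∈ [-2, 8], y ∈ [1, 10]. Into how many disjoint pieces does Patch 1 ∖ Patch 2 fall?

2

Patch 1 ∖ Patch 2 splits into 2 disjoint pieces (area 12.6545, area 9.3455).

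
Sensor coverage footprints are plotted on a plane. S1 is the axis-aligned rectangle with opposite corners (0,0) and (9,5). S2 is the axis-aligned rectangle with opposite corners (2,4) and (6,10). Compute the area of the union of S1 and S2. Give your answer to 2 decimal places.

65.00

By inclusion–exclusion:
Individual areas: |S1| = 45, |S2| = 24.
|S1∩S2|: x∈[2,6], y∈[4,5] → 4·1 = 4.
|S1 ∪ S2| = 69 − 4 = 65.00.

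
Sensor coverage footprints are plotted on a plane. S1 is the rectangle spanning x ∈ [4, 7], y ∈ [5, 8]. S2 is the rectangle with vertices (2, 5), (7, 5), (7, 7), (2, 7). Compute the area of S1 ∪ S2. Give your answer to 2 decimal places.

13.00

By inclusion–exclusion:
Individual areas: |S1| = 9, |S2| = 10.
|S1∩S2|: x∈[4,7], y∈[5,7] → 3·2 = 6.
|S1 ∪ S2| = 19 − 6 = 13.00.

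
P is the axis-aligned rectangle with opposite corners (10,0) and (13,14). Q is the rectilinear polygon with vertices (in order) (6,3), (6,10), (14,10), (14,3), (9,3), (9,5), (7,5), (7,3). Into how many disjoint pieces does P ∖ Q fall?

P ∖ Q splits into 2 disjoint pieces (area 9, area 12).

2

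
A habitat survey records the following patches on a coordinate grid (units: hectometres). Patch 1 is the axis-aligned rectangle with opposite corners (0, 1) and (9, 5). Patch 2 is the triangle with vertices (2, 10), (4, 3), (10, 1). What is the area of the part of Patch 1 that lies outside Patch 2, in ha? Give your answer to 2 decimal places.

24.94

|Patch 1| = 36, |Patch 1∩Patch 2| = 11.0645.
|Patch 1 ∖ Patch 2| = |Patch 1| − |Patch 1∩Patch 2| = 36 − 11.0645 = 24.94.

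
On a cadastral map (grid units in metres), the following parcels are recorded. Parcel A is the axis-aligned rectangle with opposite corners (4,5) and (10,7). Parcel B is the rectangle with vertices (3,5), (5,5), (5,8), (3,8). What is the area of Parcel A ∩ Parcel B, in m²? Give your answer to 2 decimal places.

|Parcel A∩Parcel B|: x∈[4,5], y∈[5,7] → 1·2 = 2.

2.00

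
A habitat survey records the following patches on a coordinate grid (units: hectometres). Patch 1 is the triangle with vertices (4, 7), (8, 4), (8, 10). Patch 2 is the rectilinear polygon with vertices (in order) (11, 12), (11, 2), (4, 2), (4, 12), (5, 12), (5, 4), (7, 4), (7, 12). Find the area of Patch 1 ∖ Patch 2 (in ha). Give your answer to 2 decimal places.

6.00

|Patch 1| = 12, |Patch 1∩Patch 2| = 6.
|Patch 1 ∖ Patch 2| = |Patch 1| − |Patch 1∩Patch 2| = 12 − 6 = 6.00.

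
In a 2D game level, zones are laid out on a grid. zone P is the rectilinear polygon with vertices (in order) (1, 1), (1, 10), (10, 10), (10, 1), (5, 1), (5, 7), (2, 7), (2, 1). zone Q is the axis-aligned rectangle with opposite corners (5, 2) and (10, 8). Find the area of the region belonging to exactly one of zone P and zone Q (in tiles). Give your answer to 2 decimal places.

33.00

|zone P| = 63, |zone Q| = 30, |zone P∩zone Q| = 30.
|zone P △ zone Q| = |zone P| + |zone Q| − 2·|zone P∩zone Q| = 63 + 30 − 60 = 33.00.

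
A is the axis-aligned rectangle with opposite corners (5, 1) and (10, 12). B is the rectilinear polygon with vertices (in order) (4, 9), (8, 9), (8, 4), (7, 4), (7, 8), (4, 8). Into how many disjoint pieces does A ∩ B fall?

1

A ∩ B is a single connected region.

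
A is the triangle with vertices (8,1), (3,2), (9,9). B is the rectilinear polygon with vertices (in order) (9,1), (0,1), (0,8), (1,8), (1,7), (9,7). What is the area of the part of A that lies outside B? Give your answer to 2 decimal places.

|A| = 20.5, |A∩B| = 19.0357.
|A ∖ B| = |A| − |A∩B| = 20.5 − 19.0357 = 1.46.

1.46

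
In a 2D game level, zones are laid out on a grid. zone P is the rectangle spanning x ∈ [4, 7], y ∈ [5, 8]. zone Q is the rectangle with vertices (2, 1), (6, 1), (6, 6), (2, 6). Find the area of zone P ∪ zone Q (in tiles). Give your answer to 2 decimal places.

27.00

By inclusion–exclusion:
Individual areas: |zone P| = 9, |zone Q| = 20.
|zone P∩zone Q|: x∈[4,6], y∈[5,6] → 2·1 = 2.
|zone P ∪ zone Q| = 29 − 2 = 27.00.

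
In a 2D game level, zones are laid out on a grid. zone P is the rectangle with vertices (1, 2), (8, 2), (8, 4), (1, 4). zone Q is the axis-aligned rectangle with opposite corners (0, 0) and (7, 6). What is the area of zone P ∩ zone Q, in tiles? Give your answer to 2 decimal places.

12.00

|zone P∩zone Q|: x∈[1,7], y∈[2,4] → 6·2 = 12.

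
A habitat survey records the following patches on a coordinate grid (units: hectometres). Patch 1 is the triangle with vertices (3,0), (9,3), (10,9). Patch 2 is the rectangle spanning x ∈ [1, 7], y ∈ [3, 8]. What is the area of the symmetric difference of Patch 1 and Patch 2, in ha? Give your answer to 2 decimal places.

42.93

|Patch 1| = 16.5, |Patch 2| = 30, |Patch 1∩Patch 2| = 1.7857.
|Patch 1 △ Patch 2| = |Patch 1| + |Patch 2| − 2·|Patch 1∩Patch 2| = 16.5 + 30 − 3.5714 = 42.93.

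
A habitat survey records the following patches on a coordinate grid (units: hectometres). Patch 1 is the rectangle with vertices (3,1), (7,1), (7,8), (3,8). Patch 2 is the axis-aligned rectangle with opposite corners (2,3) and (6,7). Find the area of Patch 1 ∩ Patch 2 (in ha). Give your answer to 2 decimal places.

|Patch 1∩Patch 2|: x∈[3,6], y∈[3,7] → 3·4 = 12.

12.00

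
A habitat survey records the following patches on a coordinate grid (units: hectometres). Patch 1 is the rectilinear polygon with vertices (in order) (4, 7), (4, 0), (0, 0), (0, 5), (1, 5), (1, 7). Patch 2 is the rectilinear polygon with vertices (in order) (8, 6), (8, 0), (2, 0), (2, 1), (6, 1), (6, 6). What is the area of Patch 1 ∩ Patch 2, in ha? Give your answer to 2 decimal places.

2.00

The intersection is the polygon with vertices (4,0), (2,0), (2,1), (4,1).
By the shoelace formula its area is 2.00.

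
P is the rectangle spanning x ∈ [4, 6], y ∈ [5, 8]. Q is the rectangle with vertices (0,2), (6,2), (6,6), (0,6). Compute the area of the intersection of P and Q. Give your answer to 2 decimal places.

2.00

|P∩Q|: x∈[4,6], y∈[5,6] → 2·1 = 2.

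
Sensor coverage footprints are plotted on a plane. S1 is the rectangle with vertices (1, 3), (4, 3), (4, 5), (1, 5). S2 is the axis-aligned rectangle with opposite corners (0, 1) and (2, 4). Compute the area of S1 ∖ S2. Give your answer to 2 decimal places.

5.00

|S1∩S2|: x∈[1,2], y∈[3,4] → 1·1 = 1.
|S1| = 6.
|S1 ∖ S2| = |S1| − |S1∩S2| = 6 − 1 = 5.00.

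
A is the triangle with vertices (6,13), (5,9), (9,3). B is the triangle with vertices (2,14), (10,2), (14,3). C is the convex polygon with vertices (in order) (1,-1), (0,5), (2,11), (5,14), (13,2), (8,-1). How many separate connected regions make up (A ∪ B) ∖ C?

(A ∪ B) ∖ C splits into 3 disjoint pieces (area 0.0909, area 3.5714, area 0.5478).

3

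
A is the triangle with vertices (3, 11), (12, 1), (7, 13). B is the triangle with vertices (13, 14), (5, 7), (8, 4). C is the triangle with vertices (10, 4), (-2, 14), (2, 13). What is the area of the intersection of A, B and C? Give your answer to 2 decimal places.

1.78

The intersection is the polygon with vertices (6.312,8.148), (8.72,5.44), (8.588,5.176), (7.2,6.333), (5.895,7.783).
By the shoelace formula its area is 1.78.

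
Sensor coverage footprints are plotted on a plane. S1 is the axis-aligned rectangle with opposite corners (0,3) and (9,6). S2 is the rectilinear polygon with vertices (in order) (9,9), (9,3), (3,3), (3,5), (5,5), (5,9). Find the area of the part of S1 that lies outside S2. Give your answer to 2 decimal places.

|S1| = 27, |S1∩S2| = 16.
|S1 ∖ S2| = |S1| − |S1∩S2| = 27 − 16 = 11.00.

11.00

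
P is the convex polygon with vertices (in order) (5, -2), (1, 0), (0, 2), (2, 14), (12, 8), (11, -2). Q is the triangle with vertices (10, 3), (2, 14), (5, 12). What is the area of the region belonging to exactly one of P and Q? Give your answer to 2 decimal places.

|P| = 138, |Q| = 8.5, |P∩Q| = 8.5.
|P △ Q| = |P| + |Q| − 2·|P∩Q| = 138 + 8.5 − 17 = 129.50.

129.50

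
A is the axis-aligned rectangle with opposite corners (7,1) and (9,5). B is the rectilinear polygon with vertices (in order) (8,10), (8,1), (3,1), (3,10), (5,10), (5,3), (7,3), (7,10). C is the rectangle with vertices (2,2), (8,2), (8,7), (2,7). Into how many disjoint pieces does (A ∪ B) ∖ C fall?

(A ∪ B) ∖ C splits into 3 disjoint pieces (area 9, area 6, area 3).

3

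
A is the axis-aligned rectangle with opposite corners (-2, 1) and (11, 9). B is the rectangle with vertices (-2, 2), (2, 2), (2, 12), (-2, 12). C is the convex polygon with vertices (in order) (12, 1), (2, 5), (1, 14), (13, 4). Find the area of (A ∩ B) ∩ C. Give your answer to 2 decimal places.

0.89

The region (A ∩ B) ∩ C is the polygon with vertices (2,5), (1.556,9), (2,9).
By the shoelace formula its area is 0.89.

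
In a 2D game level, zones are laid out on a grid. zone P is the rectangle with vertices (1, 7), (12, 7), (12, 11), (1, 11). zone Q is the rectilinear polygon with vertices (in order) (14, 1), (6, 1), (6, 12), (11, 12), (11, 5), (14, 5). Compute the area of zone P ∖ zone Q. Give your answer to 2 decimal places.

|zone P| = 44, |zone P∩zone Q| = 20.
|zone P ∖ zone Q| = |zone P| − |zone P∩zone Q| = 44 − 20 = 24.00.

24.00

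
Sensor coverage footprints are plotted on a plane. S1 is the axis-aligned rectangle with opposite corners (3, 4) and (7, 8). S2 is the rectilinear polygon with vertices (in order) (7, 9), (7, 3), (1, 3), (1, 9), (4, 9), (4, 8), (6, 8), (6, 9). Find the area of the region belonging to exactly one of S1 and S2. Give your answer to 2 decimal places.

|S1| = 16, |S2| = 34, |S1∩S2| = 16.
|S1 △ S2| = |S1| + |S2| − 2·|S1∩S2| = 16 + 34 − 32 = 18.00.

18.00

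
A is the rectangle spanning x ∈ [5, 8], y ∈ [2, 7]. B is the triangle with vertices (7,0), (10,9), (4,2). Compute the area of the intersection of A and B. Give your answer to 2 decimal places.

8.58

The intersection is the polygon with vertices (8,3), (7.667,2), (5,2), (5,3.167), (8,6.667).
By the shoelace formula its area is 8.58.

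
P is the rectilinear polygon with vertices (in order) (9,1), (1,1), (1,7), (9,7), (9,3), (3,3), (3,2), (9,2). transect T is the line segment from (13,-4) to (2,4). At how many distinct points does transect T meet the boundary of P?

3

The segment meets the boundary at (3.375,3), (4.75,2), (6.125,1).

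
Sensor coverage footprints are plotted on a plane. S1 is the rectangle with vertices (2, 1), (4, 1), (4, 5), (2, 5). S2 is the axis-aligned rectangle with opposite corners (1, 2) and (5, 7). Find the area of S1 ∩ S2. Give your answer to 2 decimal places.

|S1∩S2|: x∈[2,4], y∈[2,5] → 2·3 = 6.

6.00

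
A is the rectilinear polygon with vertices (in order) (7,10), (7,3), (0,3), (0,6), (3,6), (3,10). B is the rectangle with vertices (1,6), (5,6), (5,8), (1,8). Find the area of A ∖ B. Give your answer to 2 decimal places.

33.00

|A| = 37, |A∩B| = 4.
|A ∖ B| = |A| − |A∩B| = 37 − 4 = 33.00.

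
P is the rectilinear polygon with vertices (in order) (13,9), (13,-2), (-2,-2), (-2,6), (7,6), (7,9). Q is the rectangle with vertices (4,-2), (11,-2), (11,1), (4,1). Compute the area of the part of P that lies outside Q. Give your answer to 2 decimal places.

117.00

|P| = 138, |P∩Q| = 21.
|P ∖ Q| = |P| − |P∩Q| = 138 − 21 = 117.00.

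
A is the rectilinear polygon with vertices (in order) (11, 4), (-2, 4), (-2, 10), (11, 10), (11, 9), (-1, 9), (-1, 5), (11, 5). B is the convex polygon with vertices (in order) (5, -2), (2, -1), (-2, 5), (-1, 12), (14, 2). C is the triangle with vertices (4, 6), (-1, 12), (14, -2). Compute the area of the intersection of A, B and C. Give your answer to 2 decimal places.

1.76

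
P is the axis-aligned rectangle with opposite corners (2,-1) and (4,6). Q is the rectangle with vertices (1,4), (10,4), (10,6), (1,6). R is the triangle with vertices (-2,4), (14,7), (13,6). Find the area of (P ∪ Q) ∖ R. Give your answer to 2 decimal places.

24.51

|P ∪ Q| = 28.
|(P ∪ Q) ∩ R| = 3.4896.
|(P ∪ Q) ∖ R| = 28 − 3.4896 = 24.51.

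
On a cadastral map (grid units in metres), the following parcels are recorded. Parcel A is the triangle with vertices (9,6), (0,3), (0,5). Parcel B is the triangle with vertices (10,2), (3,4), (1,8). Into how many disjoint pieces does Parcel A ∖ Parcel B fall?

2

Parcel A ∖ Parcel B splits into 2 disjoint pieces (area 1.5873, area 4.5789).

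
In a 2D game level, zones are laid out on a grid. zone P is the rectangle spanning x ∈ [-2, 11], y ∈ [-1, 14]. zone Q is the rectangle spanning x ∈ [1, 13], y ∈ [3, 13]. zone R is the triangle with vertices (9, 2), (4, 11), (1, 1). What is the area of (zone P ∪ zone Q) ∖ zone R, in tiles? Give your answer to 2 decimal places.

176.50

|zone P ∪ zone Q| = 215.
|(zone P ∪ zone Q) ∩ zone R| = 38.5.
|(zone P ∪ zone Q) ∖ zone R| = 215 − 38.5 = 176.50.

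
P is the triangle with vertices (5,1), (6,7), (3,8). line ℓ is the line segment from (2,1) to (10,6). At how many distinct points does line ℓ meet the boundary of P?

The segment meets the boundary at (5.349,3.093), (4.545,2.591).

2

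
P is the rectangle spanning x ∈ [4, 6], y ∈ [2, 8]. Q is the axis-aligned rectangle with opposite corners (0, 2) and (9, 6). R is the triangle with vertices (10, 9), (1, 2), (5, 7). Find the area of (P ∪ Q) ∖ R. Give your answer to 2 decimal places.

|P ∪ Q| = 40.
|(P ∪ Q) ∩ R| = 5.4857.
|(P ∪ Q) ∖ R| = 40 − 5.4857 = 34.51.

34.51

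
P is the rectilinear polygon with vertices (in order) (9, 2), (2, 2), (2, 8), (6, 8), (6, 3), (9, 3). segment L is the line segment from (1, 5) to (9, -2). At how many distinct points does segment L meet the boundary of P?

The segment meets the boundary at (4.429,2), (2,4.125).

2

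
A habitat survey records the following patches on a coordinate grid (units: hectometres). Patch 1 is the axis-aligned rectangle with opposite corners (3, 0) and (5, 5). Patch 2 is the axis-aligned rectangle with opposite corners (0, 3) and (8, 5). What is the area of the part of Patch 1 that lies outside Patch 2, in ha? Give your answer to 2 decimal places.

6.00

|Patch 1∩Patch 2|: x∈[3,5], y∈[3,5] → 2·2 = 4.
|Patch 1| = 10.
|Patch 1 ∖ Patch 2| = |Patch 1| − |Patch 1∩Patch 2| = 10 − 4 = 6.00.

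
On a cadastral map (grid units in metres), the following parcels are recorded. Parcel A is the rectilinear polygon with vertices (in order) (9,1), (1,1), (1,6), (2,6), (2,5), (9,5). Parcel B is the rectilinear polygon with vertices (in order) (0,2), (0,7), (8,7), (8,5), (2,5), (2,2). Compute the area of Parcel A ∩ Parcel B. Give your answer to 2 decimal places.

4.00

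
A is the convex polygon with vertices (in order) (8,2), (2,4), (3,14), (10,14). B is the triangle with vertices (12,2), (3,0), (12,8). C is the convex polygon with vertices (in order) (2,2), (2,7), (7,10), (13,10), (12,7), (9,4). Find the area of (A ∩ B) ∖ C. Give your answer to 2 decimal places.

2.26

|A ∩ B| = 3.029.
|(A ∩ B) ∩ C| = 0.7693.
|(A ∩ B) ∖ C| = 3.029 − 0.7693 = 2.26.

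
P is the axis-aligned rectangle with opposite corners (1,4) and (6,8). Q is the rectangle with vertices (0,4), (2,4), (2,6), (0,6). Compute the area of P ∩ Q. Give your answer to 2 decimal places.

|P∩Q|: x∈[1,2], y∈[4,6] → 1·2 = 2.

2.00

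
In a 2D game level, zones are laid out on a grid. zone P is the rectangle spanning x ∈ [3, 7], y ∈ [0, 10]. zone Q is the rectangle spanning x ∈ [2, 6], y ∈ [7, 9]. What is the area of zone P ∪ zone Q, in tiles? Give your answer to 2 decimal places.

42.00

By inclusion–exclusion:
Individual areas: |zone P| = 40, |zone Q| = 8.
|zone P∩zone Q|: x∈[3,6], y∈[7,9] → 3·2 = 6.
|zone P ∪ zone Q| = 48 − 6 = 42.00.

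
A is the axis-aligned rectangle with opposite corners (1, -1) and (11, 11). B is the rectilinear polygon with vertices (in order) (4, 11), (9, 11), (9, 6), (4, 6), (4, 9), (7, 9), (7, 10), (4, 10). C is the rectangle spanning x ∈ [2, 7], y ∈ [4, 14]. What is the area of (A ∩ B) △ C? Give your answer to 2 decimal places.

48.00

|A ∩ B| = 22.
|(A ∩ B) ∩ C| = 12.
|(A ∩ B) △ C| = 22 + 50 − 24 = 48.00.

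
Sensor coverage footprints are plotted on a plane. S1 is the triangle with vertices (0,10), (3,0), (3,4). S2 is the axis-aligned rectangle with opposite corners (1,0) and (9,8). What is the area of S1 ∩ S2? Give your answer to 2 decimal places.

5.33

The intersection is the polygon with vertices (1,6.667), (1,8), (3,4), (3,0).
By the shoelace formula its area is 5.33.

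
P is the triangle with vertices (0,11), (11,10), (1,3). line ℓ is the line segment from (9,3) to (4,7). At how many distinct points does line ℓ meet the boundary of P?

The segment meets the boundary at (5.267,5.987).

1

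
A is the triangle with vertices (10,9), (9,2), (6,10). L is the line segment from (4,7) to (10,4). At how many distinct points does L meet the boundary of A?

The segment meets the boundary at (9.333,4.333), (7.846,5.077).

2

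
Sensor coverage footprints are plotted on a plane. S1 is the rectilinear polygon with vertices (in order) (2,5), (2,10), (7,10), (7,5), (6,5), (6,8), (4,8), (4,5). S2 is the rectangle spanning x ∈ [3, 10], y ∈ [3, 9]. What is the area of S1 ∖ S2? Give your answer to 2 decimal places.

9.00

|S1| = 19, |S1∩S2| = 10.
|S1 ∖ S2| = |S1| − |S1∩S2| = 19 − 10 = 9.00.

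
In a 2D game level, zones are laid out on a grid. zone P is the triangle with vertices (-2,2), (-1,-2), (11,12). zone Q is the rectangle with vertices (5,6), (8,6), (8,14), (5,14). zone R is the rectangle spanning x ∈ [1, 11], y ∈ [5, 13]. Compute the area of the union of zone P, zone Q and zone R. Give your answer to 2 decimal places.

103.15

By inclusion–exclusion:
Individual areas: |zone P| = 31, |zone Q| = 24, |zone R| = 80.
|zone P∩zone Q| = 4.9368.
|zone P∩zone R| = 10.85.
|zone Q∩zone R|: x∈[5,8], y∈[6,13] → 3·7 = 21.
|zone P∩zone Q∩zone R| = 4.9368.
|zone P ∪ zone Q ∪ zone R| = 135 − 36.7868 + 4.9368 = 103.15.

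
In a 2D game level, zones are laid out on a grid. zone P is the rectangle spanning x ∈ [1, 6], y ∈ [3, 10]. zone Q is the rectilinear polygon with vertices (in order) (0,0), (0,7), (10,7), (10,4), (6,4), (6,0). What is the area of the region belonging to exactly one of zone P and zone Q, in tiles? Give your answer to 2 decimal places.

|zone P| = 35, |zone Q| = 54, |zone P∩zone Q| = 20.
|zone P △ zone Q| = |zone P| + |zone Q| − 2·|zone P∩zone Q| = 35 + 54 − 40 = 49.00.

49.00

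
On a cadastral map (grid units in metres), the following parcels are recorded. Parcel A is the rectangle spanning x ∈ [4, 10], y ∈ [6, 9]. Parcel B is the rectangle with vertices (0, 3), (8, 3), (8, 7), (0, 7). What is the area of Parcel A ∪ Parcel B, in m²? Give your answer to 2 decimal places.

By inclusion–exclusion:
Individual areas: |Parcel A| = 18, |Parcel B| = 32.
|Parcel A∩Parcel B|: x∈[4,8], y∈[6,7] → 4·1 = 4.
|Parcel A ∪ Parcel B| = 50 − 4 = 46.00.

46.00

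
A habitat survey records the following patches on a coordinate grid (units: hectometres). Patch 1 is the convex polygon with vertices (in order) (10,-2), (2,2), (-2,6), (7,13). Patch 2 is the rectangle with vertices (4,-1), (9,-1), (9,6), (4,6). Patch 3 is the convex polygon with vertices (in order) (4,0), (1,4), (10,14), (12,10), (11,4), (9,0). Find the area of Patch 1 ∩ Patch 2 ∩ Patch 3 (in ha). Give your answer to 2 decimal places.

28.10

The intersection is the polygon with vertices (4,6), (8.4,6), (9,3), (9,0), (6,0), (4,1).
By the shoelace formula its area is 28.10.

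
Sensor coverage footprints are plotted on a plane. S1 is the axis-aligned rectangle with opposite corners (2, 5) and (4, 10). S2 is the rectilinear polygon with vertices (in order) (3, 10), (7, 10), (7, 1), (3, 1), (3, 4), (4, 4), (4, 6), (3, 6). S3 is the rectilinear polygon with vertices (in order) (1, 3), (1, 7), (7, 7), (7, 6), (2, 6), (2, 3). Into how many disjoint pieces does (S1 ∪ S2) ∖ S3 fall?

(S1 ∪ S2) ∖ S3 splits into 2 disjoint pieces (area 15, area 20).

2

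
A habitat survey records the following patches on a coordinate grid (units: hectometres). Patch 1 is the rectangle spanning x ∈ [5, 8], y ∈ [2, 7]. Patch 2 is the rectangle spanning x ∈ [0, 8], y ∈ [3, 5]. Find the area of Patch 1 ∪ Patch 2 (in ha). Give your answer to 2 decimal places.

25.00

By inclusion–exclusion:
Individual areas: |Patch 1| = 15, |Patch 2| = 16.
|Patch 1∩Patch 2|: x∈[5,8], y∈[3,5] → 3·2 = 6.
|Patch 1 ∪ Patch 2| = 31 − 6 = 25.00.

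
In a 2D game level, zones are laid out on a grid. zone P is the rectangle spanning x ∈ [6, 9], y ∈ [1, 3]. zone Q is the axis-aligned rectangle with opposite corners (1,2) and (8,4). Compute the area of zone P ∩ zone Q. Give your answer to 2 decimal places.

|zone P∩zone Q|: x∈[6,8], y∈[2,3] → 2·1 = 2.

2.00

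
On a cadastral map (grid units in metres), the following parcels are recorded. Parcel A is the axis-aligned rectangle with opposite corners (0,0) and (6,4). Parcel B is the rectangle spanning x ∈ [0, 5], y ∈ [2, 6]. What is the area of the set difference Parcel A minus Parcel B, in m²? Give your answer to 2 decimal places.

|Parcel A∩Parcel B|: x∈[0,5], y∈[2,4] → 5·2 = 10.
|Parcel A| = 24.
|Parcel A ∖ Parcel B| = |Parcel A| − |Parcel A∩Parcel B| = 24 − 10 = 14.00.

14.00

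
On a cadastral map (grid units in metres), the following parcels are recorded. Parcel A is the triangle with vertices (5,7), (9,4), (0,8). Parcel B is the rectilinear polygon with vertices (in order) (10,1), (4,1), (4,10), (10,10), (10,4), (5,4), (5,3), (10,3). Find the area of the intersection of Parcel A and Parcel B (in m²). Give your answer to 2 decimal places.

3.54

The intersection is the polygon with vertices (9,4), (4,6.222), (4,7.2), (5,7).
By the shoelace formula its area is 3.54.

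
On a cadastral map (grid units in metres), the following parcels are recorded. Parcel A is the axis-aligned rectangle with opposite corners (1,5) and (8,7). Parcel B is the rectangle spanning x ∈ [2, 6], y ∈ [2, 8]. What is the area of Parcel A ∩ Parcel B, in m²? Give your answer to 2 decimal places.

|Parcel A∩Parcel B|: x∈[2,6], y∈[5,7] → 4·2 = 8.

8.00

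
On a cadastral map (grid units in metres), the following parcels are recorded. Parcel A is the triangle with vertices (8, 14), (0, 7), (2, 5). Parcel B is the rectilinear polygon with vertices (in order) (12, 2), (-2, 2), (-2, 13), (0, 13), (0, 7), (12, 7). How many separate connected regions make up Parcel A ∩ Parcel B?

Parcel A ∩ Parcel B is a single connected region.

1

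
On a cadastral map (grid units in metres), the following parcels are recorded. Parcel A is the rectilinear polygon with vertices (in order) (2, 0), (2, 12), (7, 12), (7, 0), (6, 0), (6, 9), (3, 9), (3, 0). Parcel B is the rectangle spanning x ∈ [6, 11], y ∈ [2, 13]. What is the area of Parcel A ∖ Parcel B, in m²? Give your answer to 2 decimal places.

23.00

|Parcel A| = 33, |Parcel A∩Parcel B| = 10.
|Parcel A ∖ Parcel B| = |Parcel A| − |Parcel A∩Parcel B| = 33 − 10 = 23.00.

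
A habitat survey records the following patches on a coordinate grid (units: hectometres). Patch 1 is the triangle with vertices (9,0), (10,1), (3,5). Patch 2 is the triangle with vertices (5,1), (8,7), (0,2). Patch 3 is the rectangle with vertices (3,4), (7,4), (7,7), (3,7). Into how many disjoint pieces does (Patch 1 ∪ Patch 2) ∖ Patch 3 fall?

(Patch 1 ∪ Patch 2) ∖ Patch 3 splits into 2 disjoint pieces (area 15.8997, area 0.6875).

2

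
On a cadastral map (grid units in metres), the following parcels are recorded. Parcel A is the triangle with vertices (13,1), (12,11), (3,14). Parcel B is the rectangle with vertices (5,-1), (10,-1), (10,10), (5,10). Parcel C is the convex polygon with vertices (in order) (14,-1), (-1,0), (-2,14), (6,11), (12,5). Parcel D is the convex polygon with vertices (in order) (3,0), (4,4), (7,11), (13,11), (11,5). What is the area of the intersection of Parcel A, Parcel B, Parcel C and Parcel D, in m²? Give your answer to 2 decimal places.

5.40

The intersection is the polygon with vertices (10,7), (10,4.9), (6.394,9.587), (6.571,10), (7,10).
By the shoelace formula its area is 5.40.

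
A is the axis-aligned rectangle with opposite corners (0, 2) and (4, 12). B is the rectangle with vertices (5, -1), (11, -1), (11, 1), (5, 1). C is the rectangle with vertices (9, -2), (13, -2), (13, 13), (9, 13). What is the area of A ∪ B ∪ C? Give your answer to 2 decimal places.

By inclusion–exclusion:
Individual areas: |A| = 40, |B| = 12, |C| = 60.
|A∩B| = 0 (no overlap).
|A∩C| = 0 (no overlap).
|B∩C|: x∈[9,11], y∈[-1,1] → 2·2 = 4.
|A∩B∩C| = 0.
|A ∪ B ∪ C| = 112 − 4 + 0 = 108.00.

108.00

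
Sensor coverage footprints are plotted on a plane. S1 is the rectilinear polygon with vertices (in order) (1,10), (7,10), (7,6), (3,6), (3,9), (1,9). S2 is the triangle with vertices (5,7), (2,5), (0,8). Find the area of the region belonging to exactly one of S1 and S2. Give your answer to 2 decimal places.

|S1| = 18, |S2| = 6.5, |S1∩S2| = 1.65.
|S1 △ S2| = |S1| + |S2| − 2·|S1∩S2| = 18 + 6.5 − 3.3 = 21.20.

21.20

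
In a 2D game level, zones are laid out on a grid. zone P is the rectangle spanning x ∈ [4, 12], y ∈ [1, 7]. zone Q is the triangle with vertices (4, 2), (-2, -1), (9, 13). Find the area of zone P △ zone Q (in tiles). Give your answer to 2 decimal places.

62.24

|zone P| = 48, |zone Q| = 25.5, |zone P∩zone Q| = 5.6299.
|zone P △ zone Q| = |zone P| + |zone Q| − 2·|zone P∩zone Q| = 48 + 25.5 − 11.2597 = 62.24.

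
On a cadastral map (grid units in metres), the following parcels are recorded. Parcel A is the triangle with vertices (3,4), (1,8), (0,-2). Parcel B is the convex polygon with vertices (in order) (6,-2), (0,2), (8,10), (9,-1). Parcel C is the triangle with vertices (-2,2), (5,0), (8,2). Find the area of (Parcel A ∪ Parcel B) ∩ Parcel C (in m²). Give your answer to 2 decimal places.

9.25

The region (Parcel A ∪ Parcel B) ∩ Parcel C is the polygon with vertices (0.375,1.75), (0,2), (8,2), (5,0), (1.5,1), (0.333,1.333).
By the shoelace formula its area is 9.25.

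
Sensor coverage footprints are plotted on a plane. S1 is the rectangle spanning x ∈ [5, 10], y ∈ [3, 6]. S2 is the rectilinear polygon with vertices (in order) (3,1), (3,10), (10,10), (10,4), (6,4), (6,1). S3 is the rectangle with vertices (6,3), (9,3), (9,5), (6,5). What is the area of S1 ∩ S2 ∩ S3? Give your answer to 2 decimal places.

3.00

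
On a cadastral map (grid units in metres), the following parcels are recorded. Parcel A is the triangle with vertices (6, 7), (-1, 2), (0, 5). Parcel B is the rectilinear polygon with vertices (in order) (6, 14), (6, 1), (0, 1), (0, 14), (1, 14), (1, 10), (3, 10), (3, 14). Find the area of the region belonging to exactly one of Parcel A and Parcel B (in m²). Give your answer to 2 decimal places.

|Parcel A| = 8, |Parcel B| = 70, |Parcel A∩Parcel B| = 6.8571.
|Parcel A △ Parcel B| = |Parcel A| + |Parcel B| − 2·|Parcel A∩Parcel B| = 8 + 70 − 13.7143 = 64.29.

64.29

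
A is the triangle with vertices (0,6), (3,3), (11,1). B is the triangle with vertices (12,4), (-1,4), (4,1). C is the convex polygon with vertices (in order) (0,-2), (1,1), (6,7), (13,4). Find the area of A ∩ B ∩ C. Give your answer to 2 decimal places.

The intersection is the polygon with vertices (2.818,3.182), (3.5,4), (4.4,4), (7.836,2.438), (6.8,2.05), (3,3).
By the shoelace formula its area is 4.63.

4.63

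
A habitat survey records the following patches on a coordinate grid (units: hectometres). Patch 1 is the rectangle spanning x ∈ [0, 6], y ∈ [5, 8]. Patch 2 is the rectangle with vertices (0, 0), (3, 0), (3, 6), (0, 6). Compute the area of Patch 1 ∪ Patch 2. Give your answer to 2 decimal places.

33.00

By inclusion–exclusion:
Individual areas: |Patch 1| = 18, |Patch 2| = 18.
|Patch 1∩Patch 2|: x∈[0,3], y∈[5,6] → 3·1 = 3.
|Patch 1 ∪ Patch 2| = 36 − 3 = 33.00.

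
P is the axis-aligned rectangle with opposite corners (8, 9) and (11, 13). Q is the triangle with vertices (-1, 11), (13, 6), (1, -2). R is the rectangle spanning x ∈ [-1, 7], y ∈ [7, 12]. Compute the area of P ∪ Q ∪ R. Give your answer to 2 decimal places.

118.66

By inclusion–exclusion:
Individual areas: |P| = 12, |Q| = 86, |R| = 40.
|P∩Q| = 0.
|P∩R| = 0 (no overlap).
|Q∩R| = 19.3407.
|P∩Q∩R| = 0.
|P ∪ Q ∪ R| = 138 − 19.3407 + 0 = 118.66.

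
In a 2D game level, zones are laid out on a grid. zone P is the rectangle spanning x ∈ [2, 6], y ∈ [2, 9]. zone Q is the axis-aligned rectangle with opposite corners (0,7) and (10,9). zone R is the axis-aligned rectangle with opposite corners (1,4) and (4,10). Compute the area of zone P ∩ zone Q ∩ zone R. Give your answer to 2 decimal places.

4.00

The intersection is the polygon with vertices (2,7), (2,9), (4,9), (4,7).
By the shoelace formula its area is 4.00.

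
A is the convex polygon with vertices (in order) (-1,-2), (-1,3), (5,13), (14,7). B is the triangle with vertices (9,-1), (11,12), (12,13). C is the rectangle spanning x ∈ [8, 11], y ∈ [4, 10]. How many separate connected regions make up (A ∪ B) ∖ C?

3

(A ∪ B) ∖ C splits into 3 disjoint pieces (area 78.75, area 7.7994, area 0.7555).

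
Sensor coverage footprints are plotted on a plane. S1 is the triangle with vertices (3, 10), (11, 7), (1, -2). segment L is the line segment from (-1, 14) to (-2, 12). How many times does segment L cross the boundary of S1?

The segment lies entirely outside S1 and never meets its boundary.

0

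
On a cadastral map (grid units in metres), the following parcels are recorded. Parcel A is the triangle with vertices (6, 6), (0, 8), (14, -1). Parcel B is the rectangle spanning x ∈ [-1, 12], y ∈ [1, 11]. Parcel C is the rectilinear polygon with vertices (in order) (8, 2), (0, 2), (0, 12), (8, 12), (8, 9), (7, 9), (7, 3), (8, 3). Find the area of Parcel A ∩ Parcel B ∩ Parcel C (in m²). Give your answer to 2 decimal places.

7.33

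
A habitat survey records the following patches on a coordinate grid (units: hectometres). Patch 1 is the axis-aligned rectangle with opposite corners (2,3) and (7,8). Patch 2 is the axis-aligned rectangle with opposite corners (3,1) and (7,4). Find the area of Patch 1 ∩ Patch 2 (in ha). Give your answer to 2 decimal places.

4.00

|Patch 1∩Patch 2|: x∈[3,7], y∈[3,4] → 4·1 = 4.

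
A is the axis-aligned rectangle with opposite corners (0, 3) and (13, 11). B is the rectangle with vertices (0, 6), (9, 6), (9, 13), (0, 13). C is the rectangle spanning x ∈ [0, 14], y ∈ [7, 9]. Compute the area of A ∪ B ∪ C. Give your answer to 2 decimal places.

By inclusion–exclusion:
Individual areas: |A| = 104, |B| = 63, |C| = 28.
|A∩B|: x∈[0,9], y∈[6,11] → 9·5 = 45.
|A∩C|: x∈[0,13], y∈[7,9] → 13·2 = 26.
|B∩C|: x∈[0,9], y∈[7,9] → 9·2 = 18.
|A∩B∩C| = 18.
|A ∪ B ∪ C| = 195 − 89 + 18 = 124.00.

124.00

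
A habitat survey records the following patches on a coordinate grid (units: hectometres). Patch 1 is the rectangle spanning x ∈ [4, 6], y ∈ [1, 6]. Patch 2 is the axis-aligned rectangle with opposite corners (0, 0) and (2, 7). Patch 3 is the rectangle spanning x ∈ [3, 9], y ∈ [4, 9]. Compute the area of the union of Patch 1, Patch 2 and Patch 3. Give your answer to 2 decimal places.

By inclusion–exclusion:
Individual areas: |Patch 1| = 10, |Patch 2| = 14, |Patch 3| = 30.
|Patch 1∩Patch 2| = 0 (no overlap).
|Patch 1∩Patch 3|: x∈[4,6], y∈[4,6] → 2·2 = 4.
|Patch 2∩Patch 3| = 0 (no overlap).
|Patch 1∩Patch 2∩Patch 3| = 0.
|Patch 1 ∪ Patch 2 ∪ Patch 3| = 54 − 4 + 0 = 50.00.

50.00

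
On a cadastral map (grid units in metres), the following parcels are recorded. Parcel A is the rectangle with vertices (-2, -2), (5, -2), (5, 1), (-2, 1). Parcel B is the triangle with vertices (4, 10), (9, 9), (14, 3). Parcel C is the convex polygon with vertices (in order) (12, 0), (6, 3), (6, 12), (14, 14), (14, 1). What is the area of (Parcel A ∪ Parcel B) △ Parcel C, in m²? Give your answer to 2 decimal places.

|Parcel A ∪ Parcel B| = 33.5.
|(Parcel A ∪ Parcel B) ∩ Parcel C| = 11.5.
|(Parcel A ∪ Parcel B) △ Parcel C| = 33.5 + 94 − 23 = 104.50.

104.50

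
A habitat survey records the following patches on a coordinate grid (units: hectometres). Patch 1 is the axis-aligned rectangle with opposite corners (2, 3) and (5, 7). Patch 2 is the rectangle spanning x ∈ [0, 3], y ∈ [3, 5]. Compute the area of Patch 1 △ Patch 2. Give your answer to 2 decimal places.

14.00

|Patch 1∩Patch 2|: x∈[2,3], y∈[3,5] → 1·2 = 2.
|Patch 1 △ Patch 2| = |Patch 1| + |Patch 2| − 2·|Patch 1∩Patch 2| = 12 + 6 − 4 = 14.00.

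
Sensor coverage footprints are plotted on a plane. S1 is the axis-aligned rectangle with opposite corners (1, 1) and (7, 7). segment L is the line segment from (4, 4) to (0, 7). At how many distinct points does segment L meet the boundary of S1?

The segment meets the boundary at (1,6.25).

1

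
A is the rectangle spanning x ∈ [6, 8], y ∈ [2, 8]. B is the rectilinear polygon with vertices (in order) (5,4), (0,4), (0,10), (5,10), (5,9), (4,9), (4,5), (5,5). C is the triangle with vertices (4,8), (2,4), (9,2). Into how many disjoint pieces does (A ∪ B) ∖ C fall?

3

(A ∪ B) ∖ C splits into 3 disjoint pieces (area 1.1429, area 7.2, area 21).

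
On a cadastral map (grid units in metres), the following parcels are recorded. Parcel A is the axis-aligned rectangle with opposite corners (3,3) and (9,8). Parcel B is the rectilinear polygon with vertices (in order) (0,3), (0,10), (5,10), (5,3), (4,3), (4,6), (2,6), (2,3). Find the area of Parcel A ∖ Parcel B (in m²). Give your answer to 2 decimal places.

23.00

|Parcel A| = 30, |Parcel A∩Parcel B| = 7.
|Parcel A ∖ Parcel B| = |Parcel A| − |Parcel A∩Parcel B| = 30 − 7 = 23.00.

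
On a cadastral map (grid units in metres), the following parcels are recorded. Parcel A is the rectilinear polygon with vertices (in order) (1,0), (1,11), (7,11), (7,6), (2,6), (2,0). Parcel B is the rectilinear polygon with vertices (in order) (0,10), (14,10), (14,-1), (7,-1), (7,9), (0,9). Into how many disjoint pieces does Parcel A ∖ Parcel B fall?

Parcel A ∖ Parcel B splits into 2 disjoint pieces (area 24, area 6).

2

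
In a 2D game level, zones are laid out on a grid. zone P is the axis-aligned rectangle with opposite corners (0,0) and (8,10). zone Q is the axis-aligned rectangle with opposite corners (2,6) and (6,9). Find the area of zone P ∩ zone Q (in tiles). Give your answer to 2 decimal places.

|zone P∩zone Q|: x∈[2,6], y∈[6,9] → 4·3 = 12.

12.00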